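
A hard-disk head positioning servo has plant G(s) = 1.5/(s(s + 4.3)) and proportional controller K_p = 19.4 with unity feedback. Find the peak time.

T_p = 0.635 s

From 1 + K_pG(s) = 0: s² + 4.3s + 29.1 = 0 ⇒ ω_n = 5.394, ζ = 0.3986.
Damped frequency ω_d = ω_n√(1−ζ²) = 4.947 rad/s, so peak time T_p = π/ω_d = 0.635 s.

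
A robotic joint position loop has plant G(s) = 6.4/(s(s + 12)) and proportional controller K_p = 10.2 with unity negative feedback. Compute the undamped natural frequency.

ω_n = 8.08 rad/s

With unity feedback the closed-loop characteristic equation is s² + 12s + 10.2·6.4 = s² + 12s + 65.28 = 0.
Matching s² + 2ζω_n s + ω_n²: ω_n = √65.28 = 8.08 rad/s and 2ζω_n = 12, so ζ = 12/(2·8.08) = 0.743.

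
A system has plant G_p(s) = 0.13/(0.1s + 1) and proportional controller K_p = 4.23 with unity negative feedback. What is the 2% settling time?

T_s ≈ 0.258 s

Closed loop: T(s) = K_p·G_p/(1+K_p·G_p) = 0.5499/(0.1s + 1 + 0.5499), with pole at s = −(1 + 0.5499)/0.1 = −15.5.
τ = 1/15.5 = 0.06452 s, so 2% settling time ≈ 4τ = 0.258 s.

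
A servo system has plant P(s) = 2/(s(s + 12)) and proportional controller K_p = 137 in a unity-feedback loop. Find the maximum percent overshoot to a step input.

29.5%

The closed-loop denominator s² + 12s + 274 gives ω_n = √274 = 16.55 and ζ = 12/(2ω_n) = 0.3625.
%OS = 100·exp(−πζ/√(1−ζ²)) = 100·exp(−π·0.3625/√0.8686) = 29.5%.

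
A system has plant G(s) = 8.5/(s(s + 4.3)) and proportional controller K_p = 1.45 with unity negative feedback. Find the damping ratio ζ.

With unity feedback the closed-loop characteristic equation is s² + 4.3s + 1.45·8.5 = s² + 4.3s + 12.32 = 0.
So ω_n² = 12.32 ⇒ ω_n = 3.511 rad/s, and ζ = 4.3/(2ω_n) = 0.612.

ζ = 0.612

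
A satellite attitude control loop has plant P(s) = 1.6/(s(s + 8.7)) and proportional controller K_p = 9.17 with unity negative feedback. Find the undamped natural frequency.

The closed-loop denominator is s(s+8.7) + 9.17·1.6 = s² + 8.7s + 14.67.
So ω_n² = 14.67 ⇒ ω_n = 3.83 rad/s, and ζ = 8.7/(2ω_n) = 1.14.

ω_n = 3.83 rad/s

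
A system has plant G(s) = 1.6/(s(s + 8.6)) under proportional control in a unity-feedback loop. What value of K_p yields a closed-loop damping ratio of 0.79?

Closed-loop characteristic equation: s² + 8.6s + K_p·1.6 = 0.
So ω_n = √(1.6K_p) and 2ζω_n = 8.6, giving ζ = 8.6/(2√(1.6K_p)).
Setting ζ = 0.79: √(1.6K_p) = 8.6/(2·0.79) = 5.443, so K_p = 29.63/1.6 = 18.5.

K_p = 18.5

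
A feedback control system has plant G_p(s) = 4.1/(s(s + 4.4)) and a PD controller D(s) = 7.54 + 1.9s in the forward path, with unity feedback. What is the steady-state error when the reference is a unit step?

0

The open loop D(s)G_p(s) has a pole at the origin (type 1), so the static position error constant is infinite and e_ss = 1/(1+∞) = 0.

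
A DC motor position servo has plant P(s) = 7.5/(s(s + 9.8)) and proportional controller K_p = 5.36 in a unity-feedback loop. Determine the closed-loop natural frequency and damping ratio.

The closed-loop denominator is s(s+9.8) + 5.36·7.5 = s² + 9.8s + 40.2.
Matching s² + 2ζω_n s + ω_n²: ω_n = √40.2 = 6.34 rad/s and 2ζω_n = 9.8, so ζ = 9.8/(2·6.34) = 0.773.

ω_n = 6.34 rad/s, ζ = 0.773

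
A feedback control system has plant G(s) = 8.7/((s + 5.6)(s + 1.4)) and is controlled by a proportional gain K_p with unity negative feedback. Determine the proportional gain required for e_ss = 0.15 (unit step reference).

K_p = 5.11

The loop is type 0, so e_ss(step) = 1/(1 + K_pos) with K_pos = K_p·G(0).
G(0) = 1.11. Require 1/(1 + K_p·1.11) = 0.15, so 1 + 1.11·K_p = 6.667.
K_p = (6.667 − 1)/1.11 = 5.11.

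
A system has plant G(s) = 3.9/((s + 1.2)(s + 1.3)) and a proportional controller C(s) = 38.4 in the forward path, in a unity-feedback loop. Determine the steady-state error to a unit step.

The loop is type 0. Static position error constant K_pos = C(0)·G(0) = 38.4·2.5 = 96.
Steady-state error to a unit step: e_ss = 1/(1+K_pos) = 1/97 = 0.0103.

0.0103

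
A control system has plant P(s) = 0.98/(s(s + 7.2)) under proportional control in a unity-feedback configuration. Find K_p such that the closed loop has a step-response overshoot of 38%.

From %OS = 100·exp(−πζ/√(1−ζ²)) = 38%, ζ = −ln(0.38)/√(π²+ln²(0.38)) = 0.2943.
Characteristic equation s² + 7.2s + 0.98K_p = 0 gives ζ = 7.2/(2√(0.98K_p)).
Setting ζ = 0.2943: √(0.98K_p) = 7.2/(2·0.2943) = 12.23, so K_p = 149.6/0.98 = 153.

K_p = 153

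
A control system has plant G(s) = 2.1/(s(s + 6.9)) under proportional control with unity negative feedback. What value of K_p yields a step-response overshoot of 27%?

K_p = 38.3

From %OS = 100·exp(−πζ/√(1−ζ²)) = 27%, ζ = −ln(0.27)/√(π²+ln²(0.27)) = 0.3847.
Characteristic equation s² + 6.9s + 2.1K_p = 0 gives ζ = 6.9/(2√(2.1K_p)).
Setting ζ = 0.3847: √(2.1K_p) = 6.9/(2·0.3847) = 8.968, so K_p = 80.43/2.1 = 38.3.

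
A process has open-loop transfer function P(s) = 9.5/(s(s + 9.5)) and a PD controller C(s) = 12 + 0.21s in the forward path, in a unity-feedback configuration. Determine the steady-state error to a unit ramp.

The loop has one pole at the origin (type 1). Velocity error constant K_v = lim_{s→0} s·C(s)P(s) = 12·9.5/9.5 = 12.
Steady-state error to a unit ramp: e_ss = 1/K_v = 0.0833.

0.0833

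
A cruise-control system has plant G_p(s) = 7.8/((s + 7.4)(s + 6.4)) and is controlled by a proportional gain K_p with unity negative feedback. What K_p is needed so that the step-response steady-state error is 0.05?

The loop is type 0, so e_ss(step) = 1/(1 + K_pos) with K_pos = K_p·G_p(0).
G_p(0) = 0.1647. Require 1/(1 + K_p·0.1647) = 0.05, so 1 + 0.1647·K_p = 20.
K_p = (20 − 1)/0.1647 = 115.

K_p = 115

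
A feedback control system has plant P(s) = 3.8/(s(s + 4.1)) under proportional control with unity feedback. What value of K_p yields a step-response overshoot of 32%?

K_p = 9.51

From %OS = 100·exp(−πζ/√(1−ζ²)) = 32%, ζ = −ln(0.32)/√(π²+ln²(0.32)) = 0.341.
Characteristic equation s² + 4.1s + 3.8K_p = 0 gives ζ = 4.1/(2√(3.8K_p)).
Setting ζ = 0.341: √(3.8K_p) = 4.1/(2·0.341) = 6.012, so K_p = 36.15/3.8 = 9.51.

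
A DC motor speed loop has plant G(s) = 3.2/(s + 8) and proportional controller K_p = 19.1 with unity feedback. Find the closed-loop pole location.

s = -69.12

Closed-loop transfer function: T(s) = K_p·G(s)/(1 + K_p·G(s)) = 61.12/(s + 8 + 61.12) = 61.12/(s + 69.12).
The closed-loop pole is at s = −69.12.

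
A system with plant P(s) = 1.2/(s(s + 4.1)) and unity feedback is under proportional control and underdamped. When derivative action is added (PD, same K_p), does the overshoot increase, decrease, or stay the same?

decrease

The derivative term adds K·K_d to the s-coefficient of the characteristic equation, raising 2ζω_n while ω_n is unchanged; ζ increases, so overshoot decreases.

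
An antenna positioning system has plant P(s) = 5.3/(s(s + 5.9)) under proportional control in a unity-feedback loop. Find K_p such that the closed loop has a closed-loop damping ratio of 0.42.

Closed-loop characteristic equation: s² + 5.9s + K_p·5.3 = 0.
So ω_n = √(5.3K_p) and 2ζω_n = 5.9, giving ζ = 5.9/(2√(5.3K_p)).
Setting ζ = 0.42: √(5.3K_p) = 5.9/(2·0.42) = 7.024, so K_p = 49.33/5.3 = 9.31.

K_p = 9.31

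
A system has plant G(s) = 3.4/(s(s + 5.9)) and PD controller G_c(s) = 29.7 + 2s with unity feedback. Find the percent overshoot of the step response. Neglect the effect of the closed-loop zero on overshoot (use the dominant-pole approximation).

7.72%

Forward path: (29.7 + 2s)·3.4/(s(s+5.9)). The closed-loop characteristic equation is s² + (5.9 + 3.4·2)s + 3.4·29.7 = 0.
That is s² + 12.7s + 101 = 0, so ω_n = 10.05 rad/s and ζ = 12.7/(2·10.05) = 0.6319.
%OS = 100·exp(−πζ/√(1−ζ²)) = 7.72%.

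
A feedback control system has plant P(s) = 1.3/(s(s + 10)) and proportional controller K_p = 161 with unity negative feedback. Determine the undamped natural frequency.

The closed-loop denominator is s(s+10) + 161·1.3 = s² + 10s + 209.3.
Matching s² + 2ζω_n s + ω_n²: ω_n = √209.3 = 14.47 rad/s and 2ζω_n = 10, so ζ = 10/(2·14.47) = 0.346.

ω_n = 14.5 rad/s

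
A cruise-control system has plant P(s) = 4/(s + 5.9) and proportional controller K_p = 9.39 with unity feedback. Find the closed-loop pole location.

Closed-loop transfer function: T(s) = K_p·P(s)/(1 + K_p·P(s)) = 37.56/(s + 5.9 + 37.56) = 37.56/(s + 43.46).
The closed-loop pole is at s = −43.46.

s = -43.46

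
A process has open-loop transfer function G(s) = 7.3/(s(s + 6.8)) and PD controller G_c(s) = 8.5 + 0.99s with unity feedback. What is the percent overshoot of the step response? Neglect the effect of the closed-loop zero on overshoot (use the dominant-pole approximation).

Forward path: (8.5 + 0.99s)·7.3/(s(s+6.8)). The closed-loop characteristic equation is s² + (6.8 + 7.3·0.99)s + 7.3·8.5 = 0.
That is s² + 14.03s + 62.05 = 0, so ω_n = 7.877 rad/s and ζ = 14.03/(2·7.877) = 0.8904.
%OS = 100·exp(−πζ/√(1−ζ²)) = 0.215%.

0.215%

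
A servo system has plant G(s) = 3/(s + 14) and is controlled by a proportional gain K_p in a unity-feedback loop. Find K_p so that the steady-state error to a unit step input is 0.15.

For a type-0 loop with proportional control, e_ss = 1/(1 + K_p·G(0)).
G(0) = 0.2143. Require 1/(1 + K_p·0.2143) = 0.15, so 1 + 0.2143·K_p = 6.667.
K_p = (6.667 − 1)/0.2143 = 26.4.

K_p = 26.4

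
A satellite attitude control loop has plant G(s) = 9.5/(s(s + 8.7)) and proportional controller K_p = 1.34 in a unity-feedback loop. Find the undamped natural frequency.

ω_n = 3.57 rad/s

The closed-loop denominator is s(s+8.7) + 1.34·9.5 = s² + 8.7s + 12.73.
Matching s² + 2ζω_n s + ω_n²: ω_n = √12.73 = 3.568 rad/s and 2ζω_n = 8.7, so ζ = 8.7/(2·3.568) = 1.22.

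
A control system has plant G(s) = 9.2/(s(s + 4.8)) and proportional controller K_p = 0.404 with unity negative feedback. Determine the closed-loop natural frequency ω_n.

ω_n = 1.93 rad/s

The closed-loop denominator is s(s+4.8) + 0.404·9.2 = s² + 4.8s + 3.717.
So ω_n² = 3.717 ⇒ ω_n = 1.928 rad/s, and ζ = 4.8/(2ω_n) = 1.24.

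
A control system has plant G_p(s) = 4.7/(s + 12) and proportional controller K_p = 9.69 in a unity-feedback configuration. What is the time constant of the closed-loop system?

τ = 0.0174 s

Closed-loop transfer function: T(s) = K_p·G_p(s)/(1 + K_p·G_p(s)) = 45.54/(s + 12 + 45.54) = 45.54/(s + 57.54).
Time constant τ = 1/57.54 = 0.0174 s.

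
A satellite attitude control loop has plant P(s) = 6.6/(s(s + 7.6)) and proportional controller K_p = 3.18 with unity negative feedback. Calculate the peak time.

T_p = 1.23 s

The closed-loop denominator s² + 7.6s + 20.99 gives ω_n = √20.99 = 4.581 and ζ = 7.6/(2ω_n) = 0.8295.
Damped frequency ω_d = ω_n√(1−ζ²) = 2.559 rad/s, so peak time T_p = π/ω_d = 1.23 s.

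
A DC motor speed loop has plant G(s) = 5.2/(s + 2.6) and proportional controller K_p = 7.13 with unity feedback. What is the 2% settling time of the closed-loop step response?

Closed-loop transfer function: T(s) = K_p·G(s)/(1 + K_p·G(s)) = 37.08/(s + 2.6 + 37.08) = 37.08/(s + 39.68).
Time constant τ = 1/39.68 = 0.0252 s, so the 2% settling time is about 4τ = 0.101 s.

T_s ≈ 0.101 s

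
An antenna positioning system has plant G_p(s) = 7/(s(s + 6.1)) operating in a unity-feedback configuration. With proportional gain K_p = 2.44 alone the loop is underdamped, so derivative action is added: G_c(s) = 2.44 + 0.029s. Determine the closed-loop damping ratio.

ζ = 0.763

Forward path: (2.44 + 0.029s)·7/(s(s+6.1)). The closed-loop characteristic equation is s² + (6.1 + 7·0.029)s + 7·2.44 = 0.
That is s² + 6.303s + 17.08 = 0, so ω_n = 4.133 rad/s and ζ = 6.303/(2·4.133) = 0.7626.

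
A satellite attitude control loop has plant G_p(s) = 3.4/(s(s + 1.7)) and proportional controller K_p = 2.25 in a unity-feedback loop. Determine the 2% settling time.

T_s ≈ 4.71 s

From 1 + K_pG_p(s) = 0: s² + 1.7s + 7.65 = 0 ⇒ ω_n = 2.766, ζ = 0.3073.
2% settling time T_s ≈ 4/(ζω_n) = 4/0.85 = 4.71 s.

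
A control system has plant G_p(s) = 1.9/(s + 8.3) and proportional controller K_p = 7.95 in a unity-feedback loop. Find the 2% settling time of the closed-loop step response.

T_s ≈ 0.171 s

Closed-loop transfer function: T(s) = K_p·G_p(s)/(1 + K_p·G_p(s)) = 15.11/(s + 8.3 + 15.11) = 15.11/(s + 23.41).
Time constant τ = 1/23.41 = 0.04273 s, so the 2% settling time is about 4τ = 0.171 s.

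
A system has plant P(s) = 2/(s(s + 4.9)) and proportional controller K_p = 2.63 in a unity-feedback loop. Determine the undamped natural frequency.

1 + K_p·P(s) = 0 gives s² + 4.9s + 5.26 = 0.
Matching s² + 2ζω_n s + ω_n²: ω_n = √5.26 = 2.293 rad/s and 2ζω_n = 4.9, so ζ = 4.9/(2·2.293) = 1.07.

ω_n = 2.29 rad/s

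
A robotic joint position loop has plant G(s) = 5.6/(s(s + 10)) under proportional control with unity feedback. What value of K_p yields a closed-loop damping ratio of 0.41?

Closed-loop characteristic equation: s² + 10s + K_p·5.6 = 0.
So ω_n = √(5.6K_p) and 2ζω_n = 10, giving ζ = 10/(2√(5.6K_p)).
Setting ζ = 0.41: √(5.6K_p) = 10/(2·0.41) = 12.2, so K_p = 148.7/5.6 = 26.6.

K_p = 26.6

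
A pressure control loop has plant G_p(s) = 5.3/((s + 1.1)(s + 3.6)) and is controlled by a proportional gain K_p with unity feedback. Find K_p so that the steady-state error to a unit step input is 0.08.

K_p = 8.59

Steady-state error for a unit step on this type-0 loop is 1/(1 + K_p·G_p(0)).
G_p(0) = 1.338. Require 1/(1 + K_p·1.338) = 0.08, so 1 + 1.338·K_p = 12.5.
K_p = (12.5 − 1)/1.338 = 8.59.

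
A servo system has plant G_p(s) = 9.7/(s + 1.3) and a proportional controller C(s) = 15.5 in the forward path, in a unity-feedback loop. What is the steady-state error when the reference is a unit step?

0.00857

The loop is type 0. Static position error constant K_pos = C(0)·G_p(0) = 15.5·7.462 = 115.7.
Steady-state error to a unit step: e_ss = 1/(1+K_pos) = 1/116.7 = 0.00857.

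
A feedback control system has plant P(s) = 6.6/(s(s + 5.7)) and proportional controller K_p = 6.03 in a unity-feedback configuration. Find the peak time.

The closed-loop denominator s² + 5.7s + 39.8 gives ω_n = √39.8 = 6.309 and ζ = 5.7/(2ω_n) = 0.4518.
Damped frequency ω_d = ω_n√(1−ζ²) = 5.628 rad/s, so peak time T_p = π/ω_d = 0.558 s.

T_p = 0.558 s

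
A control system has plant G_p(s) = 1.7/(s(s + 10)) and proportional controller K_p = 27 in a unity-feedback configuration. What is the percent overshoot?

3.22%

From 1 + K_pG_p(s) = 0: s² + 10s + 45.9 = 0 ⇒ ω_n = 6.775, ζ = 0.738.
%OS = 100·exp(−πζ/√(1−ζ²)) = 100·exp(−π·0.738/√0.4553) = 3.22%.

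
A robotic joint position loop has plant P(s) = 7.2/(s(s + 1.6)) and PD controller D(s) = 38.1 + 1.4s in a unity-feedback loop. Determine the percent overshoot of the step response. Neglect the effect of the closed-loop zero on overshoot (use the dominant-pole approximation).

30.6%

Forward path: (38.1 + 1.4s)·7.2/(s(s+1.6)). The closed-loop characteristic equation is s² + (1.6 + 7.2·1.4)s + 7.2·38.1 = 0.
That is s² + 11.68s + 274.3 = 0, so ω_n = 16.56 rad/s and ζ = 11.68/(2·16.56) = 0.3526.
%OS = 100·exp(−πζ/√(1−ζ²)) = 30.6%.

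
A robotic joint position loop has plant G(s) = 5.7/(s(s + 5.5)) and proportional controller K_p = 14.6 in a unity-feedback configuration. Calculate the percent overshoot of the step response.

37%

Closed-loop characteristic equation: s² + 5.5s + 83.22 = 0, so ω_n = 9.122 rad/s and ζ = 5.5/(2·9.122) = 0.3015.
%OS = 100·exp(−πζ/√(1−ζ²)) = 100·exp(−π·0.3015/√0.9091) = 37%.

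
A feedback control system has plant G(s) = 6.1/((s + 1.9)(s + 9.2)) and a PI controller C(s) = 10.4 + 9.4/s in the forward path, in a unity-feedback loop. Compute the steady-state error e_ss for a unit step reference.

The open loop C(s)G(s) has a pole at the origin (type 1), so the static position error constant is infinite and e_ss = 1/(1+∞) = 0.

0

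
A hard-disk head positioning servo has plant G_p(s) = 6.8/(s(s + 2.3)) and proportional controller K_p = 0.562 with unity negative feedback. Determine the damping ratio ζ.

ζ = 0.588

The closed-loop denominator is s(s+2.3) + 0.562·6.8 = s² + 2.3s + 3.822.
So ω_n² = 3.822 ⇒ ω_n = 1.955 rad/s, and ζ = 2.3/(2ω_n) = 0.588.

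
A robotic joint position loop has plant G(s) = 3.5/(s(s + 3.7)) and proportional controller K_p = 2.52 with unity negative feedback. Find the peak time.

T_p = 1.35 s

Closed-loop characteristic equation: s² + 3.7s + 8.82 = 0, so ω_n = 2.97 rad/s and ζ = 3.7/(2·2.97) = 0.6229.
Damped frequency ω_d = ω_n√(1−ζ²) = 2.323 rad/s, so peak time T_p = π/ω_d = 1.35 s.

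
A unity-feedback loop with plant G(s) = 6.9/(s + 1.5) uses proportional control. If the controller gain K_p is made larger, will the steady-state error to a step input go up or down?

e_ss = 1/(1 + K_p·G(0)); a larger K_p raises the denominator, so e_ss decreases.

decrease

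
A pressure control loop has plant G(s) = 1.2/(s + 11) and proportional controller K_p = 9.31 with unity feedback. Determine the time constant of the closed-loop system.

Closed-loop transfer function: T(s) = K_p·G(s)/(1 + K_p·G(s)) = 11.17/(s + 11 + 11.17) = 11.17/(s + 22.17).
Time constant τ = 1/22.17 = 0.0451 s.

τ = 0.0451 s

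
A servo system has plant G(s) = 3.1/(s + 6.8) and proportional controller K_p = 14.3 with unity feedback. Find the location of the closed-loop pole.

s = -51.13

Closed-loop transfer function: T(s) = K_p·G(s)/(1 + K_p·G(s)) = 44.33/(s + 6.8 + 44.33) = 44.33/(s + 51.13).
The closed-loop pole is at s = −51.13.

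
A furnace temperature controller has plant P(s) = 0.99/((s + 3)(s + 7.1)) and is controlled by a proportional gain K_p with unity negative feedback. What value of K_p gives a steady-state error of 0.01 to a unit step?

K_p = 2130

Steady-state error for a unit step on this type-0 loop is 1/(1 + K_p·P(0)).
P(0) = 0.04648. Require 1/(1 + K_p·0.04648) = 0.01, so 1 + 0.04648·K_p = 100.
K_p = (100 − 1)/0.04648 = 2130.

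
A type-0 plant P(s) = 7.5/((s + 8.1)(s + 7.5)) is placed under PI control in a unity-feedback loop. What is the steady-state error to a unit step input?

The PI controller's integrator makes the forward path type 1, so e_ss to a step is zero.

0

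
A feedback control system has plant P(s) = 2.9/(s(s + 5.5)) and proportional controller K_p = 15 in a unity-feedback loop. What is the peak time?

Closed-loop characteristic equation: s² + 5.5s + 43.5 = 0, so ω_n = 6.595 rad/s and ζ = 5.5/(2·6.595) = 0.417.
Damped frequency ω_d = ω_n√(1−ζ²) = 5.995 rad/s, so peak time T_p = π/ω_d = 0.524 s.

T_p = 0.524 s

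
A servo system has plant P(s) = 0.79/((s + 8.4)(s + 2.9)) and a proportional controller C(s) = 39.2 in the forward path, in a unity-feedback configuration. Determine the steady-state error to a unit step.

The loop is type 0. Static position error constant K_pos = C(0)·P(0) = 39.2·0.03243 = 1.271.
Steady-state error to a unit step: e_ss = 1/(1+K_pos) = 1/2.271 = 0.44.

0.44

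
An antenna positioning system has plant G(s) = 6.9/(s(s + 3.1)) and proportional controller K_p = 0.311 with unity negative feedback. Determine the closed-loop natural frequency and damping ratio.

1 + K_p·G(s) = 0 gives s² + 3.1s + 2.146 = 0.
So ω_n² = 2.146 ⇒ ω_n = 1.465 rad/s, and ζ = 3.1/(2ω_n) = 1.06.

ω_n = 1.46 rad/s, ζ = 1.06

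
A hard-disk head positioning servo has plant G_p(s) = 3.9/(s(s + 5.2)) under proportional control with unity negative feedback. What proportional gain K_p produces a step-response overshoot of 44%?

K_p = 27.1

From %OS = 100·exp(−πζ/√(1−ζ²)) = 44%, ζ = −ln(0.44)/√(π²+ln²(0.44)) = 0.2528.
Characteristic equation s² + 5.2s + 3.9K_p = 0 gives ζ = 5.2/(2√(3.9K_p)).
Setting ζ = 0.2528: √(3.9K_p) = 5.2/(2·0.2528) = 10.28, so K_p = 105.7/3.9 = 27.1.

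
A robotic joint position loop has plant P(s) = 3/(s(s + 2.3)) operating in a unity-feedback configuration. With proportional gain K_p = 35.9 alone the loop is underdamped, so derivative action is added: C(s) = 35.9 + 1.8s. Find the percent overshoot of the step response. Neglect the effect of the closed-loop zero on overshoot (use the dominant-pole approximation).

28.5%

Forward path: (35.9 + 1.8s)·3/(s(s+2.3)). The closed-loop characteristic equation is s² + (2.3 + 3·1.8)s + 3·35.9 = 0.
That is s² + 7.7s + 107.7 = 0, so ω_n = 10.38 rad/s and ζ = 7.7/(2·10.38) = 0.371.
%OS = 100·exp(−πζ/√(1−ζ²)) = 28.5%.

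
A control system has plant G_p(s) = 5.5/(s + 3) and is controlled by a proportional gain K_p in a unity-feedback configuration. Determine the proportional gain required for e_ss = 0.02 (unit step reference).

For a type-0 loop with proportional control, e_ss = 1/(1 + K_p·G_p(0)).
G_p(0) = 1.833. Require 1/(1 + K_p·1.833) = 0.02, so 1 + 1.833·K_p = 50.
K_p = (50 − 1)/1.833 = 26.7.

K_p = 26.7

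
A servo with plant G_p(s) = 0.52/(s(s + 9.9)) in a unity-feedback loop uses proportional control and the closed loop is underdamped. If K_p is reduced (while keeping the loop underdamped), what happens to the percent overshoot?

ζ = 9.9/(2√(0.52K_p)) rises as K_p falls; higher damping means less overshoot.

decrease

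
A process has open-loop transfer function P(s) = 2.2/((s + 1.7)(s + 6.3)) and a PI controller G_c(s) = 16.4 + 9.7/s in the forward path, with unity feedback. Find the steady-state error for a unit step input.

0

The open loop G_c(s)P(s) has a pole at the origin (type 1), so the static position error constant is infinite and e_ss = 1/(1+∞) = 0.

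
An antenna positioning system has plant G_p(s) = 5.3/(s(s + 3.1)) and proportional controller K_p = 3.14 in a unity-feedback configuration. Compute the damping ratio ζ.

ζ = 0.38

With unity feedback the closed-loop characteristic equation is s² + 3.1s + 3.14·5.3 = s² + 3.1s + 16.64 = 0.
So ω_n² = 16.64 ⇒ ω_n = 4.079 rad/s, and ζ = 3.1/(2ω_n) = 0.38.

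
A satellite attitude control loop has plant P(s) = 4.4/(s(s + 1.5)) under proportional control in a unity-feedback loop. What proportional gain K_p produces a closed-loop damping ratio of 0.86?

K_p = 0.173

Closed-loop characteristic equation: s² + 1.5s + K_p·4.4 = 0.
So ω_n = √(4.4K_p) and 2ζω_n = 1.5, giving ζ = 1.5/(2√(4.4K_p)).
Setting ζ = 0.86: √(4.4K_p) = 1.5/(2·0.86) = 0.8721, so K_p = 0.7605/4.4 = 0.173.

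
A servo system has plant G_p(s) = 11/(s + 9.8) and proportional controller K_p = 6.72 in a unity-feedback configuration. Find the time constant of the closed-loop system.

τ = 0.0119 s

Closed-loop transfer function: T(s) = K_p·G_p(s)/(1 + K_p·G_p(s)) = 73.92/(s + 9.8 + 73.92) = 73.92/(s + 83.72).
Time constant τ = 1/83.72 = 0.0119 s.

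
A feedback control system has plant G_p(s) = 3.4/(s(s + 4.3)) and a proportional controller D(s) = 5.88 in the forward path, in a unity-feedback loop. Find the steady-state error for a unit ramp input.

The loop has one pole at the origin (type 1). Velocity error constant K_v = lim_{s→0} s·D(s)G_p(s) = 5.88·3.4/4.3 = 4.649.
Steady-state error to a unit ramp: e_ss = 1/K_v = 0.215.

0.215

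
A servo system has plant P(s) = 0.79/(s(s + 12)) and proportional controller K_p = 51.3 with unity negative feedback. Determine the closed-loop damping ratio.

1 + K_p·P(s) = 0 gives s² + 12s + 40.53 = 0.
So ω_n² = 40.53 ⇒ ω_n = 6.366 rad/s, and ζ = 12/(2ω_n) = 0.942.

ζ = 0.942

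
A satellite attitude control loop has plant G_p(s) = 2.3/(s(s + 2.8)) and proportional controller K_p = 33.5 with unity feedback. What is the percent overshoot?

Closed-loop characteristic equation: s² + 2.8s + 77.05 = 0, so ω_n = 8.778 rad/s and ζ = 2.8/(2·8.778) = 0.1595.
%OS = 100·exp(−πζ/√(1−ζ²)) = 100·exp(−π·0.1595/√0.9746) = 60.2%.

60.2%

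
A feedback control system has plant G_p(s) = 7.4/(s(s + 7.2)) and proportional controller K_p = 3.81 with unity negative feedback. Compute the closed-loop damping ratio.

ζ = 0.678

With unity feedback the closed-loop characteristic equation is s² + 7.2s + 3.81·7.4 = s² + 7.2s + 28.19 = 0.
Matching s² + 2ζω_n s + ω_n²: ω_n = √28.19 = 5.31 rad/s and 2ζω_n = 7.2, so ζ = 7.2/(2·5.31) = 0.678.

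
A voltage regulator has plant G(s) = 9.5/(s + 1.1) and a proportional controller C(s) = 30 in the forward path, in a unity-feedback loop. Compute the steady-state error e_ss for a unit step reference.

0.00384

The loop is type 0. Static position error constant K_pos = C(0)·G(0) = 30·8.636 = 259.1.
Steady-state error to a unit step: e_ss = 1/(1+K_pos) = 1/260.1 = 0.00384.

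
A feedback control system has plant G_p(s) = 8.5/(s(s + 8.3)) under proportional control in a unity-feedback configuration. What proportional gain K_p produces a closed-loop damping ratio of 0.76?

K_p = 3.51

Closed-loop characteristic equation: s² + 8.3s + K_p·8.5 = 0.
So ω_n = √(8.5K_p) and 2ζω_n = 8.3, giving ζ = 8.3/(2√(8.5K_p)).
Setting ζ = 0.76: √(8.5K_p) = 8.3/(2·0.76) = 5.461, so K_p = 29.82/8.5 = 3.51.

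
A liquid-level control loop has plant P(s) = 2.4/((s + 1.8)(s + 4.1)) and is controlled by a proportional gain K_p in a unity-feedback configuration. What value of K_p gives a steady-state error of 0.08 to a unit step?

K_p = 35.4

For a type-0 loop with proportional control, e_ss = 1/(1 + K_p·P(0)).
P(0) = 0.3252. Require 1/(1 + K_p·0.3252) = 0.08, so 1 + 0.3252·K_p = 12.5.
K_p = (12.5 − 1)/0.3252 = 35.4.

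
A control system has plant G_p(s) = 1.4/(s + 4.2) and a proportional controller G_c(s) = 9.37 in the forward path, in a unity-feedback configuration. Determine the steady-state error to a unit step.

The loop is type 0. Static position error constant K_pos = G_c(0)·G_p(0) = 9.37·0.3333 = 3.123.
Steady-state error to a unit step: e_ss = 1/(1+K_pos) = 1/4.123 = 0.243.

0.243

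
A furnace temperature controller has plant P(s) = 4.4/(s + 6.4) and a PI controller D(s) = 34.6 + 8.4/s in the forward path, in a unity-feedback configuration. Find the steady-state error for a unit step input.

The open loop D(s)P(s) has a pole at the origin (type 1), so the static position error constant is infinite and e_ss = 1/(1+∞) = 0.

0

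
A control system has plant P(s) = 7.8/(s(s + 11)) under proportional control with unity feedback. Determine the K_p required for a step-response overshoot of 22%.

K_p = 20.6

From %OS = 100·exp(−πζ/√(1−ζ²)) = 22%, ζ = −ln(0.22)/√(π²+ln²(0.22)) = 0.4342.
Characteristic equation s² + 11s + 7.8K_p = 0 gives ζ = 11/(2√(7.8K_p)).
Setting ζ = 0.4342: √(7.8K_p) = 11/(2·0.4342) = 12.67, so K_p = 160.5/7.8 = 20.6.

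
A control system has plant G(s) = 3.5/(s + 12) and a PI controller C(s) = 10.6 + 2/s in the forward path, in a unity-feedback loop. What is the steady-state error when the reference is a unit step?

0

The open loop C(s)G(s) has a pole at the origin (type 1), so the static position error constant is infinite and e_ss = 1/(1+∞) = 0.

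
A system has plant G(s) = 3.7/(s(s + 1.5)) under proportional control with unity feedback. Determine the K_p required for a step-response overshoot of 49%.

From %OS = 100·exp(−πζ/√(1−ζ²)) = 49%, ζ = −ln(0.49)/√(π²+ln²(0.49)) = 0.2214.
Characteristic equation s² + 1.5s + 3.7K_p = 0 gives ζ = 1.5/(2√(3.7K_p)).
Setting ζ = 0.2214: √(3.7K_p) = 1.5/(2·0.2214) = 3.387, so K_p = 11.47/3.7 = 3.1.

K_p = 3.1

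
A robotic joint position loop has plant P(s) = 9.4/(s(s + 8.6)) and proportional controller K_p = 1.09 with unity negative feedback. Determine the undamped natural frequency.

1 + K_p·P(s) = 0 gives s² + 8.6s + 10.25 = 0.
So ω_n² = 10.25 ⇒ ω_n = 3.201 rad/s, and ζ = 8.6/(2ω_n) = 1.34.

ω_n = 3.2 rad/s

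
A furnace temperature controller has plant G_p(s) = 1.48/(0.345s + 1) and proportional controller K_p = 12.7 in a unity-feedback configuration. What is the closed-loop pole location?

s = -57.38

Closed loop: T(s) = K_p·G_p/(1+K_p·G_p) = 18.8/(0.345s + 1 + 18.8), with pole at s = −(1 + 18.8)/0.345 = −57.38.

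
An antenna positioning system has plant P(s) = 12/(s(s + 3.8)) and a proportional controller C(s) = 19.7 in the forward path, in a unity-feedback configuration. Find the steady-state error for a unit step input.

0

The open loop C(s)P(s) has a pole at the origin (type 1), so the static position error constant is infinite and e_ss = 1/(1+∞) = 0.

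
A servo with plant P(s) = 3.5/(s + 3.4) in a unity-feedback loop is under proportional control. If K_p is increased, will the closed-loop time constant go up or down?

decrease

Closed-loop pole is at s = −(3.4+K_p·3.5); larger K_p moves it further left, so τ = 1/(3.4+K_p·3.5) decreases.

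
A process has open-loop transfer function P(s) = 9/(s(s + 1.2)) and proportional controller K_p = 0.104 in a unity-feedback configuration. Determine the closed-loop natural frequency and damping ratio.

The closed-loop denominator is s(s+1.2) + 0.104·9 = s² + 1.2s + 0.936.
Matching s² + 2ζω_n s + ω_n²: ω_n = √0.936 = 0.9675 rad/s and 2ζω_n = 1.2, so ζ = 1.2/(2·0.9675) = 0.62.

ω_n = 0.967 rad/s, ζ = 0.62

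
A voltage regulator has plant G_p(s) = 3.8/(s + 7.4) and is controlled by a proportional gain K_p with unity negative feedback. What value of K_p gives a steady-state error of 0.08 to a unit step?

For a type-0 loop with proportional control, e_ss = 1/(1 + K_p·G_p(0)).
G_p(0) = 0.5135. Require 1/(1 + K_p·0.5135) = 0.08, so 1 + 0.5135·K_p = 12.5.
K_p = (12.5 − 1)/0.5135 = 22.4.

K_p = 22.4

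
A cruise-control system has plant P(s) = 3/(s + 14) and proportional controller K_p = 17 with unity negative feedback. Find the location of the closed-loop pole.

s = -65

Closed-loop transfer function: T(s) = K_p·P(s)/(1 + K_p·P(s)) = 51/(s + 14 + 51) = 51/(s + 65).
The closed-loop pole is at s = −65.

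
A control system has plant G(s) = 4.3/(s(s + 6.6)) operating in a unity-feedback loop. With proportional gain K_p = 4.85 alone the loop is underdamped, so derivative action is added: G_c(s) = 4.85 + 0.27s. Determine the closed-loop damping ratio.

ζ = 0.85

Forward path: (4.85 + 0.27s)·4.3/(s(s+6.6)). The closed-loop characteristic equation is s² + (6.6 + 4.3·0.27)s + 4.3·4.85 = 0.
That is s² + 7.761s + 20.85 = 0, so ω_n = 4.567 rad/s and ζ = 7.761/(2·4.567) = 0.8497.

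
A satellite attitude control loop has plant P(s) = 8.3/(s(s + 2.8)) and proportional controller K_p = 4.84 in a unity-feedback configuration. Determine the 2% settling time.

T_s ≈ 2.86 s

From 1 + K_pP(s) = 0: s² + 2.8s + 40.17 = 0 ⇒ ω_n = 6.338, ζ = 0.2209.
2% settling time T_s ≈ 4/(ζω_n) = 4/1.4 = 2.86 s.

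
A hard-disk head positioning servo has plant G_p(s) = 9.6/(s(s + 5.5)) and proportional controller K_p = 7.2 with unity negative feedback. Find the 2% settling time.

The closed-loop denominator s² + 5.5s + 69.12 gives ω_n = √69.12 = 8.314 and ζ = 5.5/(2ω_n) = 0.3308.
2% settling time T_s ≈ 4/(ζω_n) = 4/2.75 = 1.45 s.

T_s ≈ 1.45 s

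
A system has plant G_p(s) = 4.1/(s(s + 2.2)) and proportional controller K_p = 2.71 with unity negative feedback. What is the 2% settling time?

The closed-loop denominator s² + 2.2s + 11.11 gives ω_n = √11.11 = 3.333 and ζ = 2.2/(2ω_n) = 0.33.
2% settling time T_s ≈ 4/(ζω_n) = 4/1.1 = 3.64 s.

T_s ≈ 3.64 s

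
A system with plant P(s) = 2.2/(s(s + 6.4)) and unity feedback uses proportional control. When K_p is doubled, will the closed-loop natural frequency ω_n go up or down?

increase

ω_n = √(2.2·K_p), which grows with K_p.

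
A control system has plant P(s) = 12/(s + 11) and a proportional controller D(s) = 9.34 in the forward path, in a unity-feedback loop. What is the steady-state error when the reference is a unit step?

0.0894

The loop is type 0. Static position error constant K_pos = D(0)·P(0) = 9.34·1.091 = 10.19.
Steady-state error to a unit step: e_ss = 1/(1+K_pos) = 1/11.19 = 0.0894.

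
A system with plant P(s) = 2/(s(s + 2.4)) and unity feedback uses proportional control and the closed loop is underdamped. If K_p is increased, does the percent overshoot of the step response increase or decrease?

increase

ζ = 2.4/(2√(2K_p)) decreases as K_p grows; lower damping means more overshoot.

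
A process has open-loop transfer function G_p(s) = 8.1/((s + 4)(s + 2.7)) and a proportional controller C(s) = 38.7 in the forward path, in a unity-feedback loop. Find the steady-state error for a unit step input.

0.0333

The loop is type 0. Static position error constant K_pos = C(0)·G_p(0) = 38.7·0.75 = 29.02.
Steady-state error to a unit step: e_ss = 1/(1+K_pos) = 1/30.02 = 0.0333.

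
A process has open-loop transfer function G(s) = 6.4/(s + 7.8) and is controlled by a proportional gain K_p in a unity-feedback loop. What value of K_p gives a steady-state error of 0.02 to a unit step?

The loop is type 0, so e_ss(step) = 1/(1 + K_pos) with K_pos = K_p·G(0).
G(0) = 0.8205. Require 1/(1 + K_p·0.8205) = 0.02, so 1 + 0.8205·K_p = 50.
K_p = (50 − 1)/0.8205 = 59.7.

K_p = 59.7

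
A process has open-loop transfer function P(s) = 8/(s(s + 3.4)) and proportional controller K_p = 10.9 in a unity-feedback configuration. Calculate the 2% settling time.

T_s ≈ 2.35 s

The closed-loop denominator s² + 3.4s + 87.2 gives ω_n = √87.2 = 9.338 and ζ = 3.4/(2ω_n) = 0.182.
2% settling time T_s ≈ 4/(ζω_n) = 4/1.7 = 2.35 s.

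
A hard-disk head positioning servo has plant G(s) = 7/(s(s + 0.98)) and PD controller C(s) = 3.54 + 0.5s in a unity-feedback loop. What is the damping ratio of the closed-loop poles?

Forward path: (3.54 + 0.5s)·7/(s(s+0.98)). The closed-loop characteristic equation is s² + (0.98 + 7·0.5)s + 7·3.54 = 0.
That is s² + 4.48s + 24.78 = 0, so ω_n = 4.978 rad/s and ζ = 4.48/(2·4.978) = 0.45.

ζ = 0.45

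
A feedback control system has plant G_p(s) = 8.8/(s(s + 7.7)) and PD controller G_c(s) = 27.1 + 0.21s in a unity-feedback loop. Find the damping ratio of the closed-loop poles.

Forward path: (27.1 + 0.21s)·8.8/(s(s+7.7)). The closed-loop characteristic equation is s² + (7.7 + 8.8·0.21)s + 8.8·27.1 = 0.
That is s² + 9.548s + 238.5 = 0, so ω_n = 15.44 rad/s and ζ = 9.548/(2·15.44) = 0.3091.

ζ = 0.309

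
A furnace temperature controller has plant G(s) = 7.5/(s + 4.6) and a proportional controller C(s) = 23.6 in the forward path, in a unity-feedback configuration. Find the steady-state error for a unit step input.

The loop is type 0. Static position error constant K_pos = C(0)·G(0) = 23.6·1.63 = 38.48.
Steady-state error to a unit step: e_ss = 1/(1+K_pos) = 1/39.48 = 0.0253.

0.0253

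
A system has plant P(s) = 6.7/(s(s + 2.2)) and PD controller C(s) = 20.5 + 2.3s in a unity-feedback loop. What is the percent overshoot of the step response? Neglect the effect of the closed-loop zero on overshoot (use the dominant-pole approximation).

2.8%

Forward path: (20.5 + 2.3s)·6.7/(s(s+2.2)). The closed-loop characteristic equation is s² + (2.2 + 6.7·2.3)s + 6.7·20.5 = 0.
That is s² + 17.61s + 137.3 = 0, so ω_n = 11.72 rad/s and ζ = 17.61/(2·11.72) = 0.7513.
%OS = 100·exp(−πζ/√(1−ζ²)) = 2.8%.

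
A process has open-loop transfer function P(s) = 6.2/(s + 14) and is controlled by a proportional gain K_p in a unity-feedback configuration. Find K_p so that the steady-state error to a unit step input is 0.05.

For a type-0 loop with proportional control, e_ss = 1/(1 + K_p·P(0)).
P(0) = 0.4429. Require 1/(1 + K_p·0.4429) = 0.05, so 1 + 0.4429·K_p = 20.
K_p = (20 − 1)/0.4429 = 42.9.

K_p = 42.9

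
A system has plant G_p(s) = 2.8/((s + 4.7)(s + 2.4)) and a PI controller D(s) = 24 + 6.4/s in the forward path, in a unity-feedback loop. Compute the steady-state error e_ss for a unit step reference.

0

The open loop D(s)G_p(s) has a pole at the origin (type 1), so the static position error constant is infinite and e_ss = 1/(1+∞) = 0.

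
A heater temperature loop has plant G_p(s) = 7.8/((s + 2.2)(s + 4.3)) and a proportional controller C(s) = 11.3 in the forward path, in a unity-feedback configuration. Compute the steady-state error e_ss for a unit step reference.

0.0969

The loop is type 0. Static position error constant K_pos = C(0)·G_p(0) = 11.3·0.8245 = 9.317.
Steady-state error to a unit step: e_ss = 1/(1+K_pos) = 1/10.32 = 0.0969.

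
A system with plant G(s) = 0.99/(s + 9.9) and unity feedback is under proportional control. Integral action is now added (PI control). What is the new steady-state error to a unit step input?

Adding integral action puts a pole at s = 0 in the forward path, raising the system type to 1; a type-1 loop has zero steady-state error to a step.

0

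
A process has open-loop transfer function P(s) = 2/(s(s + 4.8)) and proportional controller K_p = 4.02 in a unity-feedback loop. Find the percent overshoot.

0.678%

Closed-loop characteristic equation: s² + 4.8s + 8.04 = 0, so ω_n = 2.835 rad/s and ζ = 4.8/(2·2.835) = 0.8464.
%OS = 100·exp(−πζ/√(1−ζ²)) = 100·exp(−π·0.8464/√0.2836) = 0.678%.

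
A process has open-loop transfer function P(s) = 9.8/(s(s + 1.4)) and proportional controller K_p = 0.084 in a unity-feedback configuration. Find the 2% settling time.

Closed-loop characteristic equation: s² + 1.4s + 0.8232 = 0, so ω_n = 0.9073 rad/s and ζ = 1.4/(2·0.9073) = 0.7715.
2% settling time T_s ≈ 4/(ζω_n) = 4/0.7 = 5.71 s.

T_s ≈ 5.71 s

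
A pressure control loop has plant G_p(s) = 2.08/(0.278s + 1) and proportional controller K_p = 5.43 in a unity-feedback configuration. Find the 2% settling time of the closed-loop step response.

Closed loop: T(s) = K_p·G_p/(1+K_p·G_p) = 11.29/(0.278s + 1 + 11.29), with pole at s = −(1 + 11.29)/0.278 = −44.22.
τ = 1/44.22 = 0.02261 s, so 2% settling time ≈ 4τ = 0.0904 s.

T_s ≈ 0.0904 s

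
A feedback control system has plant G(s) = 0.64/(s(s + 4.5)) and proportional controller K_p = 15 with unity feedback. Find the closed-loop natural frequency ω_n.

1 + K_p·G(s) = 0 gives s² + 4.5s + 9.6 = 0.
Matching s² + 2ζω_n s + ω_n²: ω_n = √9.6 = 3.098 rad/s and 2ζω_n = 4.5, so ζ = 4.5/(2·3.098) = 0.726.

ω_n = 3.1 rad/s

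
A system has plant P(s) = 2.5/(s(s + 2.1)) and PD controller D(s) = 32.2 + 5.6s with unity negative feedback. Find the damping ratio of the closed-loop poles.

ζ = 0.897

Forward path: (32.2 + 5.6s)·2.5/(s(s+2.1)). The closed-loop characteristic equation is s² + (2.1 + 2.5·5.6)s + 2.5·32.2 = 0.
That is s² + 16.1s + 80.5 = 0, so ω_n = 8.972 rad/s and ζ = 16.1/(2·8.972) = 0.8972.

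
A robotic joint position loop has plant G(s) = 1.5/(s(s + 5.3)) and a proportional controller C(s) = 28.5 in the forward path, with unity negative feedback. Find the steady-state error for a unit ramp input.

0.124

The loop has one pole at the origin (type 1). Velocity error constant K_v = lim_{s→0} s·C(s)G(s) = 28.5·1.5/5.3 = 8.066.
Steady-state error to a unit ramp: e_ss = 1/K_v = 0.124.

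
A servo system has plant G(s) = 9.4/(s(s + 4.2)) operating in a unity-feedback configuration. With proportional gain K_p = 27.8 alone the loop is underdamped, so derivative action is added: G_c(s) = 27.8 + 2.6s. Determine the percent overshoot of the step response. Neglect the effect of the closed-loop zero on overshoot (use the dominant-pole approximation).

0.248%

Forward path: (27.8 + 2.6s)·9.4/(s(s+4.2)). The closed-loop characteristic equation is s² + (4.2 + 9.4·2.6)s + 9.4·27.8 = 0.
That is s² + 28.64s + 261.3 = 0, so ω_n = 16.17 rad/s and ζ = 28.64/(2·16.17) = 0.8858.
%OS = 100·exp(−πζ/√(1−ζ²)) = 0.248%.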